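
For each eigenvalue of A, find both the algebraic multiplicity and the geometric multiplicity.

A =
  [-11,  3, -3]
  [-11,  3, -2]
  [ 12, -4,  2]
λ = -2: alg = 3, geom = 1

Step 1 — factor the characteristic polynomial to read off the algebraic multiplicities:
  χ_A(x) = (x + 2)^3

Step 2 — compute geometric multiplicities via the rank-nullity identity g(λ) = n − rank(A − λI):
  rank(A − (-2)·I) = 2, so dim ker(A − (-2)·I) = n − 2 = 1

Summary:
  λ = -2: algebraic multiplicity = 3, geometric multiplicity = 1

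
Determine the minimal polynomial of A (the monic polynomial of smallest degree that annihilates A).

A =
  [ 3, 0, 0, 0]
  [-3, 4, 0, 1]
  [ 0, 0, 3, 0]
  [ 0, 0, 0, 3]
x^2 - 7*x + 12

The characteristic polynomial is χ_A(x) = (x - 4)*(x - 3)^3, so the eigenvalues are known. The minimal polynomial is
  m_A(x) = Π_λ (x − λ)^{k_λ}
where k_λ is the size of the *largest* Jordan block for λ (equivalently, the smallest k with (A − λI)^k v = 0 for every generalised eigenvector v of λ).

  λ = 3: largest Jordan block has size 1, contributing (x − 3)
  λ = 4: largest Jordan block has size 1, contributing (x − 4)

So m_A(x) = (x - 4)*(x - 3) = x^2 - 7*x + 12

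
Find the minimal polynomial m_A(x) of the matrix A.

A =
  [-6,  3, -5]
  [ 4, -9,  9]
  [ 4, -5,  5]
x^3 + 10*x^2 + 32*x + 32

The characteristic polynomial is χ_A(x) = (x + 2)*(x + 4)^2, so the eigenvalues are known. The minimal polynomial is
  m_A(x) = Π_λ (x − λ)^{k_λ}
where k_λ is the size of the *largest* Jordan block for λ (equivalently, the smallest k with (A − λI)^k v = 0 for every generalised eigenvector v of λ).

  λ = -4: largest Jordan block has size 2, contributing (x + 4)^2
  λ = -2: largest Jordan block has size 1, contributing (x + 2)

So m_A(x) = (x + 2)*(x + 4)^2 = x^3 + 10*x^2 + 32*x + 32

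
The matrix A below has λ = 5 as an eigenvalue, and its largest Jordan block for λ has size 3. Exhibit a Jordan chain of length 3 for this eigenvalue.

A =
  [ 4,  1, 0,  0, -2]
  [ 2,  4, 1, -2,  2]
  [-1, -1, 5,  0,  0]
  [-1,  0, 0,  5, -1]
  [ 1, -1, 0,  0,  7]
A Jordan chain for λ = 5 of length 3:
v_1 = (1, -1, -1, 0, -1)ᵀ
v_2 = (-1, 2, -1, -1, 1)ᵀ
v_3 = (1, 0, 0, 0, 0)ᵀ

Let N = A − (5)·I. We want v_3 with N^3 v_3 = 0 but N^2 v_3 ≠ 0; then v_{j-1} := N · v_j for j = 3, …, 2.

Pick v_3 = (1, 0, 0, 0, 0)ᵀ.
Then v_2 = N · v_3 = (-1, 2, -1, -1, 1)ᵀ.
Then v_1 = N · v_2 = (1, -1, -1, 0, -1)ᵀ.

Sanity check: (A − (5)·I) v_1 = (0, 0, 0, 0, 0)ᵀ = 0. ✓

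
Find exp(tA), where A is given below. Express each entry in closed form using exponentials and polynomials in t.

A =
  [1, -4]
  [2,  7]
e^{tA} =
  [-exp(5*t) + 2*exp(3*t), -2*exp(5*t) + 2*exp(3*t)]
  [exp(5*t) - exp(3*t), 2*exp(5*t) - exp(3*t)]

Strategy: write A = P · J · P⁻¹ where J is a Jordan canonical form, so e^{tA} = P · e^{tJ} · P⁻¹, and e^{tJ} can be computed block-by-block.

A has Jordan form
J =
  [3, 0]
  [0, 5]
(up to reordering of blocks).

Per-block formulas:
  For a 1×1 block at λ = 3: exp(t · [3]) = [e^(3t)].
  For a 1×1 block at λ = 5: exp(t · [5]) = [e^(5t)].

After assembling e^{tJ} and conjugating by P, we get:

e^{tA} =
  [-exp(5*t) + 2*exp(3*t), -2*exp(5*t) + 2*exp(3*t)]
  [exp(5*t) - exp(3*t), 2*exp(5*t) - exp(3*t)]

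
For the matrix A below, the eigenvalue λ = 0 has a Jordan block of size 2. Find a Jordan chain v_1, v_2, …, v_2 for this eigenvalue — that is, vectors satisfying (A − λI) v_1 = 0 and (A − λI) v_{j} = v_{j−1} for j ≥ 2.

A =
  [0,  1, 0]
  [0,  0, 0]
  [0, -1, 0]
A Jordan chain for λ = 0 of length 2:
v_1 = (1, 0, -1)ᵀ
v_2 = (0, 1, 0)ᵀ

Let N = A − (0)·I. We want v_2 with N^2 v_2 = 0 but N^1 v_2 ≠ 0; then v_{j-1} := N · v_j for j = 2, …, 2.

Pick v_2 = (0, 1, 0)ᵀ.
Then v_1 = N · v_2 = (1, 0, -1)ᵀ.

Sanity check: (A − (0)·I) v_1 = (0, 0, 0)ᵀ = 0. ✓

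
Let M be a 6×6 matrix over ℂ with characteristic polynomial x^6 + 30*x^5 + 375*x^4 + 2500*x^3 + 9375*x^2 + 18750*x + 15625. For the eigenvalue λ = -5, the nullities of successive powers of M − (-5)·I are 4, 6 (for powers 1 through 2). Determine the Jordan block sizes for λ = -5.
Block sizes for λ = -5: [2, 2, 1, 1]

From the dimensions of kernels of powers, the number of Jordan blocks of size at least j is d_j − d_{j−1} where d_j = dim ker(N^j) (with d_0 = 0). Computing the differences gives [4, 2].
The number of blocks of size exactly k is (#blocks of size ≥ k) − (#blocks of size ≥ k + 1), so the partition is: 2 block(s) of size 1, 2 block(s) of size 2.
In nonincreasing order the block sizes are [2, 2, 1, 1].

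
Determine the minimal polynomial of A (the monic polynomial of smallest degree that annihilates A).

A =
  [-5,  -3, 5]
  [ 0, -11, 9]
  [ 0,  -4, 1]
x^3 + 15*x^2 + 75*x + 125

The characteristic polynomial is χ_A(x) = (x + 5)^3, so the eigenvalues are known. The minimal polynomial is
  m_A(x) = Π_λ (x − λ)^{k_λ}
where k_λ is the size of the *largest* Jordan block for λ (equivalently, the smallest k with (A − λI)^k v = 0 for every generalised eigenvector v of λ).

  λ = -5: largest Jordan block has size 3, contributing (x + 5)^3

So m_A(x) = (x + 5)^3 = x^3 + 15*x^2 + 75*x + 125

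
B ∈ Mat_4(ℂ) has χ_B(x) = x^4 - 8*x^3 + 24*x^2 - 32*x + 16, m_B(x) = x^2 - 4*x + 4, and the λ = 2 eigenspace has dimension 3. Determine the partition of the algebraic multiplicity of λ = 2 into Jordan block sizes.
Block sizes for λ = 2: [2, 1, 1]

Step 1 — from the characteristic polynomial, algebraic multiplicity of λ = 2 is 4. From dim ker(B − (2)·I) = 3, there are exactly 3 Jordan blocks for λ = 2.
Step 2 — from the minimal polynomial, the factor (x − 2)^2 tells us the largest block for λ = 2 has size 2.
Step 3 — with total size 4, 3 blocks, and largest block 2, the block sizes (in nonincreasing order) are [2, 1, 1].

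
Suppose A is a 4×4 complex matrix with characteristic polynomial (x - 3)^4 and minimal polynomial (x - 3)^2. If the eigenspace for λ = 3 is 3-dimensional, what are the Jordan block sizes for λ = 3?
Block sizes for λ = 3: [2, 1, 1]

Step 1 — from the characteristic polynomial, algebraic multiplicity of λ = 3 is 4. From dim ker(A − (3)·I) = 3, there are exactly 3 Jordan blocks for λ = 3.
Step 2 — from the minimal polynomial, the factor (x − 3)^2 tells us the largest block for λ = 3 has size 2.
Step 3 — with total size 4, 3 blocks, and largest block 2, the block sizes (in nonincreasing order) are [2, 1, 1].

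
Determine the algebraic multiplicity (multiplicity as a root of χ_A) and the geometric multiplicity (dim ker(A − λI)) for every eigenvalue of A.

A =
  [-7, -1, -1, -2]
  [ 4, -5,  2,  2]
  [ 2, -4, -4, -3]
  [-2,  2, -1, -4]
λ = -5: alg = 4, geom = 2

Step 1 — factor the characteristic polynomial to read off the algebraic multiplicities:
  χ_A(x) = (x + 5)^4

Step 2 — compute geometric multiplicities via the rank-nullity identity g(λ) = n − rank(A − λI):
  rank(A − (-5)·I) = 2, so dim ker(A − (-5)·I) = n − 2 = 2

Summary:
  λ = -5: algebraic multiplicity = 4, geometric multiplicity = 2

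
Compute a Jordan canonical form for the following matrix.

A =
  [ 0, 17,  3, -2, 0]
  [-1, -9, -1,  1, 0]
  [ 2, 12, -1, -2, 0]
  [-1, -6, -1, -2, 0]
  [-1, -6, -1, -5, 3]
J_3(-3) ⊕ J_1(-3) ⊕ J_1(3)

The characteristic polynomial is
  det(x·I − A) = x^5 + 9*x^4 + 18*x^3 - 54*x^2 - 243*x - 243 = (x - 3)*(x + 3)^4

Eigenvalues and multiplicities (the geometric multiplicity of λ is n − rank(A − λI), which equals the number of Jordan blocks for λ):
  λ = -3: algebraic multiplicity = 4, geometric multiplicity = 2
  λ = 3: algebraic multiplicity = 1, geometric multiplicity = 1

Determining the block sizes for each eigenvalue:
  λ = -3: with am = 4 and gm = 2, the partition is not yet determined (e.g. several partitions of 4 into 2 parts exist). Let N = A − (-3)·I. Computing rank(N^1) = 3, rank(N^2) = 2, rank(N^3) = 1; the number of blocks of size ≥ j is rank(N^{j−1}) − rank(N^j), giving [2, 1, 1]. So we have 1 block(s) of size 3, 1 block(s) of size 1 → block sizes [3, 1]
  λ = 3: one block (gm = 1), so the single block has size am = 1 → block sizes [1]

Assembling the blocks gives a Jordan form
J =
  [-3,  1,  0,  0, 0]
  [ 0, -3,  1,  0, 0]
  [ 0,  0, -3,  0, 0]
  [ 0,  0,  0, -3, 0]
  [ 0,  0,  0,  0, 3]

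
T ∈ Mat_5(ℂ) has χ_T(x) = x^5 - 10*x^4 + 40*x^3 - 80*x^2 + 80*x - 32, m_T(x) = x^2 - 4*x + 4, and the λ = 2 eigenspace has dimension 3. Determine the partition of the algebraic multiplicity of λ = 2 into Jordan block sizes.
Block sizes for λ = 2: [2, 2, 1]

Step 1 — from the characteristic polynomial, algebraic multiplicity of λ = 2 is 5. From dim ker(T − (2)·I) = 3, there are exactly 3 Jordan blocks for λ = 2.
Step 2 — from the minimal polynomial, the factor (x − 2)^2 tells us the largest block for λ = 2 has size 2.
Step 3 — with total size 5, 3 blocks, and largest block 2, the block sizes (in nonincreasing order) are [2, 2, 1].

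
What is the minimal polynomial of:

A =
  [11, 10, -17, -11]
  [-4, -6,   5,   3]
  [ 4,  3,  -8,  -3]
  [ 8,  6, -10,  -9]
x^3 + 9*x^2 + 27*x + 27

The characteristic polynomial is χ_A(x) = (x + 3)^4, so the eigenvalues are known. The minimal polynomial is
  m_A(x) = Π_λ (x − λ)^{k_λ}
where k_λ is the size of the *largest* Jordan block for λ (equivalently, the smallest k with (A − λI)^k v = 0 for every generalised eigenvector v of λ).

  λ = -3: largest Jordan block has size 3, contributing (x + 3)^3

So m_A(x) = (x + 3)^3 = x^3 + 9*x^2 + 27*x + 27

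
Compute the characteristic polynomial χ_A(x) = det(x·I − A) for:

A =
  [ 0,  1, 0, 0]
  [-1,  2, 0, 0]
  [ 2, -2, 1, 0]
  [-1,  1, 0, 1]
x^4 - 4*x^3 + 6*x^2 - 4*x + 1

Expanding det(x·I − A) (e.g. by cofactor expansion or by noting that A is similar to its Jordan form J, which has the same characteristic polynomial as A) gives
  χ_A(x) = x^4 - 4*x^3 + 6*x^2 - 4*x + 1
which factors as (x - 1)^4. The eigenvalues (with algebraic multiplicities) are λ = 1 with multiplicity 4.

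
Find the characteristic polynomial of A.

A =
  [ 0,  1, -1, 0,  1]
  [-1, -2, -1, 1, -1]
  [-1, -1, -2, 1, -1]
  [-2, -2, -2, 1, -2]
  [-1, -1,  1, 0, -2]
x^5 + 5*x^4 + 10*x^3 + 10*x^2 + 5*x + 1

Expanding det(x·I − A) (e.g. by cofactor expansion or by noting that A is similar to its Jordan form J, which has the same characteristic polynomial as A) gives
  χ_A(x) = x^5 + 5*x^4 + 10*x^3 + 10*x^2 + 5*x + 1
which factors as (x + 1)^5. The eigenvalues (with algebraic multiplicities) are λ = -1 with multiplicity 5.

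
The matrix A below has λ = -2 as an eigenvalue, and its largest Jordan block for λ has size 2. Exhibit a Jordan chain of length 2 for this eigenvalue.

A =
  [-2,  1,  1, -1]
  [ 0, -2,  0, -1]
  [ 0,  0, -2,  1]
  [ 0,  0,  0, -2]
A Jordan chain for λ = -2 of length 2:
v_1 = (1, 0, 0, 0)ᵀ
v_2 = (0, 1, 0, 0)ᵀ

Let N = A − (-2)·I. We want v_2 with N^2 v_2 = 0 but N^1 v_2 ≠ 0; then v_{j-1} := N · v_j for j = 2, …, 2.

Pick v_2 = (0, 1, 0, 0)ᵀ.
Then v_1 = N · v_2 = (1, 0, 0, 0)ᵀ.

Sanity check: (A − (-2)·I) v_1 = (0, 0, 0, 0)ᵀ = 0. ✓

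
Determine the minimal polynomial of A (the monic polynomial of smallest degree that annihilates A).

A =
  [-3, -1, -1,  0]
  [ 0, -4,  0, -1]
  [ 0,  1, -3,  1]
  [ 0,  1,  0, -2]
x^2 + 6*x + 9

The characteristic polynomial is χ_A(x) = (x + 3)^4, so the eigenvalues are known. The minimal polynomial is
  m_A(x) = Π_λ (x − λ)^{k_λ}
where k_λ is the size of the *largest* Jordan block for λ (equivalently, the smallest k with (A − λI)^k v = 0 for every generalised eigenvector v of λ).

  λ = -3: largest Jordan block has size 2, contributing (x + 3)^2

So m_A(x) = (x + 3)^2 = x^2 + 6*x + 9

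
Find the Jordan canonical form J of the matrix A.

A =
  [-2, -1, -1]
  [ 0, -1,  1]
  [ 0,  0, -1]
J_1(-2) ⊕ J_2(-1)

The characteristic polynomial is
  det(x·I − A) = x^3 + 4*x^2 + 5*x + 2 = (x + 1)^2*(x + 2)

Eigenvalues and multiplicities (the geometric multiplicity of λ is n − rank(A − λI), which equals the number of Jordan blocks for λ):
  λ = -2: algebraic multiplicity = 1, geometric multiplicity = 1
  λ = -1: algebraic multiplicity = 2, geometric multiplicity = 1

Determining the block sizes for each eigenvalue:
  λ = -2: one block (gm = 1), so the single block has size am = 1 → block sizes [1]
  λ = -1: one block (gm = 1), so the single block has size am = 2 → block sizes [2]

Assembling the blocks gives a Jordan form
J =
  [-2,  0,  0]
  [ 0, -1,  1]
  [ 0,  0, -1]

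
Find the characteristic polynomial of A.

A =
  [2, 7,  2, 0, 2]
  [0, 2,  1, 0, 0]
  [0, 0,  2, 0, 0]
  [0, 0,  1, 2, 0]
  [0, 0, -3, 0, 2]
x^5 - 10*x^4 + 40*x^3 - 80*x^2 + 80*x - 32

Expanding det(x·I − A) (e.g. by cofactor expansion or by noting that A is similar to its Jordan form J, which has the same characteristic polynomial as A) gives
  χ_A(x) = x^5 - 10*x^4 + 40*x^3 - 80*x^2 + 80*x - 32
which factors as (x - 2)^5. The eigenvalues (with algebraic multiplicities) are λ = 2 with multiplicity 5.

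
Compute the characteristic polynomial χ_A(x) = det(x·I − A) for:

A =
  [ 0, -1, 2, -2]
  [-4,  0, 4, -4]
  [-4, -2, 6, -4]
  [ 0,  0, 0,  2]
x^4 - 8*x^3 + 24*x^2 - 32*x + 16

Expanding det(x·I − A) (e.g. by cofactor expansion or by noting that A is similar to its Jordan form J, which has the same characteristic polynomial as A) gives
  χ_A(x) = x^4 - 8*x^3 + 24*x^2 - 32*x + 16
which factors as (x - 2)^4. The eigenvalues (with algebraic multiplicities) are λ = 2 with multiplicity 4.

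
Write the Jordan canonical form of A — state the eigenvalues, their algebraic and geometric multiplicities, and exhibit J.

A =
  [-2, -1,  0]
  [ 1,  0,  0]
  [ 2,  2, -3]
J_1(-3) ⊕ J_2(-1)

The characteristic polynomial is
  det(x·I − A) = x^3 + 5*x^2 + 7*x + 3 = (x + 1)^2*(x + 3)

Eigenvalues and multiplicities (the geometric multiplicity of λ is n − rank(A − λI), which equals the number of Jordan blocks for λ):
  λ = -3: algebraic multiplicity = 1, geometric multiplicity = 1
  λ = -1: algebraic multiplicity = 2, geometric multiplicity = 1

Determining the block sizes for each eigenvalue:
  λ = -3: one block (gm = 1), so the single block has size am = 1 → block sizes [1]
  λ = -1: one block (gm = 1), so the single block has size am = 2 → block sizes [2]

Assembling the blocks gives a Jordan form
J =
  [-3,  0,  0]
  [ 0, -1,  1]
  [ 0,  0, -1]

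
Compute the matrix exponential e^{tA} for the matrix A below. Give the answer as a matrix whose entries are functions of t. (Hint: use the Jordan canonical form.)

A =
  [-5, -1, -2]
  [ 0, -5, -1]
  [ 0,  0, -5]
e^{tA} =
  [exp(-5*t), -t*exp(-5*t), t^2*exp(-5*t)/2 - 2*t*exp(-5*t)]
  [0, exp(-5*t), -t*exp(-5*t)]
  [0, 0, exp(-5*t)]

Strategy: write A = P · J · P⁻¹ where J is a Jordan canonical form, so e^{tA} = P · e^{tJ} · P⁻¹, and e^{tJ} can be computed block-by-block.

A has Jordan form
J =
  [-5,  1,  0]
  [ 0, -5,  1]
  [ 0,  0, -5]
(up to reordering of blocks).

Per-block formulas:
  For a 3×3 Jordan block J_3(-5): exp(t · J_3(-5)) = e^(-5t)·(I + t·N + (t^2/2)·N^2), where N is the 3×3 nilpotent shift.

After assembling e^{tJ} and conjugating by P, we get:

e^{tA} =
  [exp(-5*t), -t*exp(-5*t), t^2*exp(-5*t)/2 - 2*t*exp(-5*t)]
  [0, exp(-5*t), -t*exp(-5*t)]
  [0, 0, exp(-5*t)]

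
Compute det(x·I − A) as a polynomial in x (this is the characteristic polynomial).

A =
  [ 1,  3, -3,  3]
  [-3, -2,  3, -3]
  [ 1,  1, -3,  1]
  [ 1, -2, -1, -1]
x^4 + 5*x^3 + 6*x^2 - 4*x - 8

Expanding det(x·I − A) (e.g. by cofactor expansion or by noting that A is similar to its Jordan form J, which has the same characteristic polynomial as A) gives
  χ_A(x) = x^4 + 5*x^3 + 6*x^2 - 4*x - 8
which factors as (x - 1)*(x + 2)^3. The eigenvalues (with algebraic multiplicities) are λ = -2 with multiplicity 3, λ = 1 with multiplicity 1.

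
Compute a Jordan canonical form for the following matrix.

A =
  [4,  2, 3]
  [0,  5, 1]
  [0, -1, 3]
J_3(4)

The characteristic polynomial is
  det(x·I − A) = x^3 - 12*x^2 + 48*x - 64 = (x - 4)^3

Eigenvalues and multiplicities (the geometric multiplicity of λ is n − rank(A − λI), which equals the number of Jordan blocks for λ):
  λ = 4: algebraic multiplicity = 3, geometric multiplicity = 1

Determining the block sizes for each eigenvalue:
  λ = 4: one block (gm = 1), so the single block has size am = 3 → block sizes [3]

Assembling the blocks gives a Jordan form
J =
  [4, 1, 0]
  [0, 4, 1]
  [0, 0, 4]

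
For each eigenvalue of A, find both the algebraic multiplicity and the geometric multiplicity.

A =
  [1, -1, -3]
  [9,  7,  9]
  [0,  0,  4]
λ = 4: alg = 3, geom = 2

Step 1 — factor the characteristic polynomial to read off the algebraic multiplicities:
  χ_A(x) = (x - 4)^3

Step 2 — compute geometric multiplicities via the rank-nullity identity g(λ) = n − rank(A − λI):
  rank(A − (4)·I) = 1, so dim ker(A − (4)·I) = n − 1 = 2

Summary:
  λ = 4: algebraic multiplicity = 3, geometric multiplicity = 2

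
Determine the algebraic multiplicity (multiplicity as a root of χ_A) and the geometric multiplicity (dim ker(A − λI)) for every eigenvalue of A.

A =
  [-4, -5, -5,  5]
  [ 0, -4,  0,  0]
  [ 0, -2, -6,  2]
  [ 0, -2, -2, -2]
λ = -4: alg = 4, geom = 3

Step 1 — factor the characteristic polynomial to read off the algebraic multiplicities:
  χ_A(x) = (x + 4)^4

Step 2 — compute geometric multiplicities via the rank-nullity identity g(λ) = n − rank(A − λI):
  rank(A − (-4)·I) = 1, so dim ker(A − (-4)·I) = n − 1 = 3

Summary:
  λ = -4: algebraic multiplicity = 4, geometric multiplicity = 3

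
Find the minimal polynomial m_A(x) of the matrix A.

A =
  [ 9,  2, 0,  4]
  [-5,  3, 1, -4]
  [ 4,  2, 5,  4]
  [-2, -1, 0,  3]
x^3 - 15*x^2 + 75*x - 125

The characteristic polynomial is χ_A(x) = (x - 5)^4, so the eigenvalues are known. The minimal polynomial is
  m_A(x) = Π_λ (x − λ)^{k_λ}
where k_λ is the size of the *largest* Jordan block for λ (equivalently, the smallest k with (A − λI)^k v = 0 for every generalised eigenvector v of λ).

  λ = 5: largest Jordan block has size 3, contributing (x − 5)^3

So m_A(x) = (x - 5)^3 = x^3 - 15*x^2 + 75*x - 125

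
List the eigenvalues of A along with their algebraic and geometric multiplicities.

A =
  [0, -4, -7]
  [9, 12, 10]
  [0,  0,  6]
λ = 6: alg = 3, geom = 1

Step 1 — factor the characteristic polynomial to read off the algebraic multiplicities:
  χ_A(x) = (x - 6)^3

Step 2 — compute geometric multiplicities via the rank-nullity identity g(λ) = n − rank(A − λI):
  rank(A − (6)·I) = 2, so dim ker(A − (6)·I) = n − 2 = 1

Summary:
  λ = 6: algebraic multiplicity = 3, geometric multiplicity = 1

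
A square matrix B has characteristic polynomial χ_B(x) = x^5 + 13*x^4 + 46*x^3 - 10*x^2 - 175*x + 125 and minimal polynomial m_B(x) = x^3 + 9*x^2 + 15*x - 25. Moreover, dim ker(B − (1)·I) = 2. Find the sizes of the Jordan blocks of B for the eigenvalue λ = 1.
Block sizes for λ = 1: [1, 1]

Step 1 — from the characteristic polynomial, algebraic multiplicity of λ = 1 is 2. From dim ker(B − (1)·I) = 2, there are exactly 2 Jordan blocks for λ = 1.
Step 2 — from the minimal polynomial, the factor (x − 1) tells us the largest block for λ = 1 has size 1.
Step 3 — with total size 2, 2 blocks, and largest block 1, the block sizes (in nonincreasing order) are [1, 1].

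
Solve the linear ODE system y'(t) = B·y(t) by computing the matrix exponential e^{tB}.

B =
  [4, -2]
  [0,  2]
e^{tB} =
  [exp(4*t), -exp(4*t) + exp(2*t)]
  [0, exp(2*t)]

Strategy: write B = P · J · P⁻¹ where J is a Jordan canonical form, so e^{tB} = P · e^{tJ} · P⁻¹, and e^{tJ} can be computed block-by-block.

B has Jordan form
J =
  [2, 0]
  [0, 4]
(up to reordering of blocks).

Per-block formulas:
  For a 1×1 block at λ = 2: exp(t · [2]) = [e^(2t)].
  For a 1×1 block at λ = 4: exp(t · [4]) = [e^(4t)].

After assembling e^{tJ} and conjugating by P, we get:

e^{tB} =
  [exp(4*t), -exp(4*t) + exp(2*t)]
  [0, exp(2*t)]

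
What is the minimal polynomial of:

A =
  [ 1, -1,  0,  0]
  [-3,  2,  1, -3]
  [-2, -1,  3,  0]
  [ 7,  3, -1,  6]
x^3 - 9*x^2 + 27*x - 27

The characteristic polynomial is χ_A(x) = (x - 3)^4, so the eigenvalues are known. The minimal polynomial is
  m_A(x) = Π_λ (x − λ)^{k_λ}
where k_λ is the size of the *largest* Jordan block for λ (equivalently, the smallest k with (A − λI)^k v = 0 for every generalised eigenvector v of λ).

  λ = 3: largest Jordan block has size 3, contributing (x − 3)^3

So m_A(x) = (x - 3)^3 = x^3 - 9*x^2 + 27*x - 27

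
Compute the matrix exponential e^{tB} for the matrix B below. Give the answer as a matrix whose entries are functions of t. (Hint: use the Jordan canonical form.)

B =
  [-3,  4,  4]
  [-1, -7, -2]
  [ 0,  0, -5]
e^{tB} =
  [2*t*exp(-5*t) + exp(-5*t), 4*t*exp(-5*t), 4*t*exp(-5*t)]
  [-t*exp(-5*t), -2*t*exp(-5*t) + exp(-5*t), -2*t*exp(-5*t)]
  [0, 0, exp(-5*t)]

Strategy: write B = P · J · P⁻¹ where J is a Jordan canonical form, so e^{tB} = P · e^{tJ} · P⁻¹, and e^{tJ} can be computed block-by-block.

B has Jordan form
J =
  [-5,  1,  0]
  [ 0, -5,  0]
  [ 0,  0, -5]
(up to reordering of blocks).

Per-block formulas:
  For a 2×2 Jordan block J_2(-5): exp(t · J_2(-5)) = e^(-5t)·(I + t·N), where N is the 2×2 nilpotent shift.
  For a 1×1 block at λ = -5: exp(t · [-5]) = [e^(-5t)].

After assembling e^{tJ} and conjugating by P, we get:

e^{tB} =
  [2*t*exp(-5*t) + exp(-5*t), 4*t*exp(-5*t), 4*t*exp(-5*t)]
  [-t*exp(-5*t), -2*t*exp(-5*t) + exp(-5*t), -2*t*exp(-5*t)]
  [0, 0, exp(-5*t)]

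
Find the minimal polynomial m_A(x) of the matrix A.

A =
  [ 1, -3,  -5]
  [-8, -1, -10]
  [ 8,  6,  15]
x^2 - 10*x + 25

The characteristic polynomial is χ_A(x) = (x - 5)^3, so the eigenvalues are known. The minimal polynomial is
  m_A(x) = Π_λ (x − λ)^{k_λ}
where k_λ is the size of the *largest* Jordan block for λ (equivalently, the smallest k with (A − λI)^k v = 0 for every generalised eigenvector v of λ).

  λ = 5: largest Jordan block has size 2, contributing (x − 5)^2

So m_A(x) = (x - 5)^2 = x^2 - 10*x + 25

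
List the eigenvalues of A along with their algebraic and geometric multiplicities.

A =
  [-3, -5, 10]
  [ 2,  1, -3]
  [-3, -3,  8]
λ = 2: alg = 3, geom = 1

Step 1 — factor the characteristic polynomial to read off the algebraic multiplicities:
  χ_A(x) = (x - 2)^3

Step 2 — compute geometric multiplicities via the rank-nullity identity g(λ) = n − rank(A − λI):
  rank(A − (2)·I) = 2, so dim ker(A − (2)·I) = n − 2 = 1

Summary:
  λ = 2: algebraic multiplicity = 3, geometric multiplicity = 1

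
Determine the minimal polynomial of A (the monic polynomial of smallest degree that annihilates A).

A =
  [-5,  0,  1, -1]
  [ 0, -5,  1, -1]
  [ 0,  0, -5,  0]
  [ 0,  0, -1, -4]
x^2 + 9*x + 20

The characteristic polynomial is χ_A(x) = (x + 4)*(x + 5)^3, so the eigenvalues are known. The minimal polynomial is
  m_A(x) = Π_λ (x − λ)^{k_λ}
where k_λ is the size of the *largest* Jordan block for λ (equivalently, the smallest k with (A − λI)^k v = 0 for every generalised eigenvector v of λ).

  λ = -5: largest Jordan block has size 1, contributing (x + 5)
  λ = -4: largest Jordan block has size 1, contributing (x + 4)

So m_A(x) = (x + 4)*(x + 5) = x^2 + 9*x + 20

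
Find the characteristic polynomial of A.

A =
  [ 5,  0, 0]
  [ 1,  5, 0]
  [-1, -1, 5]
x^3 - 15*x^2 + 75*x - 125

Expanding det(x·I − A) (e.g. by cofactor expansion or by noting that A is similar to its Jordan form J, which has the same characteristic polynomial as A) gives
  χ_A(x) = x^3 - 15*x^2 + 75*x - 125
which factors as (x - 5)^3. The eigenvalues (with algebraic multiplicities) are λ = 5 with multiplicity 3.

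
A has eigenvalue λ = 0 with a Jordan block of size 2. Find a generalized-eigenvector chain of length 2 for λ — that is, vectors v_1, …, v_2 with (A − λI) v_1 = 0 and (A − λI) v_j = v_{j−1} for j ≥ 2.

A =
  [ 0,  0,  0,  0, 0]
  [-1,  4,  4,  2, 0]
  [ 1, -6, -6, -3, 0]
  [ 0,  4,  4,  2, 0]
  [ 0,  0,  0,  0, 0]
A Jordan chain for λ = 0 of length 2:
v_1 = (0, -1, 1, 0, 0)ᵀ
v_2 = (1, 0, 0, 0, 0)ᵀ

Let N = A − (0)·I. We want v_2 with N^2 v_2 = 0 but N^1 v_2 ≠ 0; then v_{j-1} := N · v_j for j = 2, …, 2.

Pick v_2 = (1, 0, 0, 0, 0)ᵀ.
Then v_1 = N · v_2 = (0, -1, 1, 0, 0)ᵀ.

Sanity check: (A − (0)·I) v_1 = (0, 0, 0, 0, 0)ᵀ = 0. ✓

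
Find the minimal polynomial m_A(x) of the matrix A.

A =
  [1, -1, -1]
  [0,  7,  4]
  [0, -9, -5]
x^3 - 3*x^2 + 3*x - 1

The characteristic polynomial is χ_A(x) = (x - 1)^3, so the eigenvalues are known. The minimal polynomial is
  m_A(x) = Π_λ (x − λ)^{k_λ}
where k_λ is the size of the *largest* Jordan block for λ (equivalently, the smallest k with (A − λI)^k v = 0 for every generalised eigenvector v of λ).

  λ = 1: largest Jordan block has size 3, contributing (x − 1)^3

So m_A(x) = (x - 1)^3 = x^3 - 3*x^2 + 3*x - 1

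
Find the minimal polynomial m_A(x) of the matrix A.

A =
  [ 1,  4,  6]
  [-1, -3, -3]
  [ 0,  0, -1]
x^2 + 2*x + 1

The characteristic polynomial is χ_A(x) = (x + 1)^3, so the eigenvalues are known. The minimal polynomial is
  m_A(x) = Π_λ (x − λ)^{k_λ}
where k_λ is the size of the *largest* Jordan block for λ (equivalently, the smallest k with (A − λI)^k v = 0 for every generalised eigenvector v of λ).

  λ = -1: largest Jordan block has size 2, contributing (x + 1)^2

So m_A(x) = (x + 1)^2 = x^2 + 2*x + 1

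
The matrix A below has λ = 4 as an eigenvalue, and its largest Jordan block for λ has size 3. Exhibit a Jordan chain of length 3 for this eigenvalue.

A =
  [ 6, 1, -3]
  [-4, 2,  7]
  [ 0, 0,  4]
A Jordan chain for λ = 4 of length 3:
v_1 = (1, -2, 0)ᵀ
v_2 = (-3, 7, 0)ᵀ
v_3 = (0, 0, 1)ᵀ

Let N = A − (4)·I. We want v_3 with N^3 v_3 = 0 but N^2 v_3 ≠ 0; then v_{j-1} := N · v_j for j = 3, …, 2.

Pick v_3 = (0, 0, 1)ᵀ.
Then v_2 = N · v_3 = (-3, 7, 0)ᵀ.
Then v_1 = N · v_2 = (1, -2, 0)ᵀ.

Sanity check: (A − (4)·I) v_1 = (0, 0, 0)ᵀ = 0. ✓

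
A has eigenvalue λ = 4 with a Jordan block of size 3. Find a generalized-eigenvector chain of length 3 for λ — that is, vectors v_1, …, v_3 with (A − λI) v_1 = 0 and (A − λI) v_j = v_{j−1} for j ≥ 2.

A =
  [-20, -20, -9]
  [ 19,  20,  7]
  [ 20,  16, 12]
A Jordan chain for λ = 4 of length 3:
v_1 = (16, -12, -16)ᵀ
v_2 = (-24, 19, 20)ᵀ
v_3 = (1, 0, 0)ᵀ

Let N = A − (4)·I. We want v_3 with N^3 v_3 = 0 but N^2 v_3 ≠ 0; then v_{j-1} := N · v_j for j = 3, …, 2.

Pick v_3 = (1, 0, 0)ᵀ.
Then v_2 = N · v_3 = (-24, 19, 20)ᵀ.
Then v_1 = N · v_2 = (16, -12, -16)ᵀ.

Sanity check: (A − (4)·I) v_1 = (0, 0, 0)ᵀ = 0. ✓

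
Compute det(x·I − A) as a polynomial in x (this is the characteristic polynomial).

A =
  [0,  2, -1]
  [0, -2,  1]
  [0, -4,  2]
x^3

Expanding det(x·I − A) (e.g. by cofactor expansion or by noting that A is similar to its Jordan form J, which has the same characteristic polynomial as A) gives
  χ_A(x) = x^3
which factors as x^3. The eigenvalues (with algebraic multiplicities) are λ = 0 with multiplicity 3.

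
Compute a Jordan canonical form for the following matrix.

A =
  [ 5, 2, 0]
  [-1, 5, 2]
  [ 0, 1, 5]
J_3(5)

The characteristic polynomial is
  det(x·I − A) = x^3 - 15*x^2 + 75*x - 125 = (x - 5)^3

Eigenvalues and multiplicities (the geometric multiplicity of λ is n − rank(A − λI), which equals the number of Jordan blocks for λ):
  λ = 5: algebraic multiplicity = 3, geometric multiplicity = 1

Determining the block sizes for each eigenvalue:
  λ = 5: one block (gm = 1), so the single block has size am = 3 → block sizes [3]

Assembling the blocks gives a Jordan form
J =
  [5, 1, 0]
  [0, 5, 1]
  [0, 0, 5]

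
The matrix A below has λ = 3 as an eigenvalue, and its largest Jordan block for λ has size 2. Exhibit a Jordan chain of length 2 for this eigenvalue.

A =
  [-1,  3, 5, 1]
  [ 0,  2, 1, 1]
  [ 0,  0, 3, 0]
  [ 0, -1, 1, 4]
A Jordan chain for λ = 3 of length 2:
v_1 = (-1, -1, 0, -1)ᵀ
v_2 = (1, 1, 0, 0)ᵀ

Let N = A − (3)·I. We want v_2 with N^2 v_2 = 0 but N^1 v_2 ≠ 0; then v_{j-1} := N · v_j for j = 2, …, 2.

Pick v_2 = (1, 1, 0, 0)ᵀ.
Then v_1 = N · v_2 = (-1, -1, 0, -1)ᵀ.

Sanity check: (A − (3)·I) v_1 = (0, 0, 0, 0)ᵀ = 0. ✓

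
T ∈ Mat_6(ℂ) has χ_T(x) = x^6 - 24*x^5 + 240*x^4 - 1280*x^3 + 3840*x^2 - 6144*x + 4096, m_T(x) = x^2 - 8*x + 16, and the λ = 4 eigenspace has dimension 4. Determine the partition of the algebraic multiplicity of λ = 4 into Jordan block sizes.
Block sizes for λ = 4: [2, 2, 1, 1]

Step 1 — from the characteristic polynomial, algebraic multiplicity of λ = 4 is 6. From dim ker(T − (4)·I) = 4, there are exactly 4 Jordan blocks for λ = 4.
Step 2 — from the minimal polynomial, the factor (x − 4)^2 tells us the largest block for λ = 4 has size 2.
Step 3 — with total size 6, 4 blocks, and largest block 2, the block sizes (in nonincreasing order) are [2, 2, 1, 1].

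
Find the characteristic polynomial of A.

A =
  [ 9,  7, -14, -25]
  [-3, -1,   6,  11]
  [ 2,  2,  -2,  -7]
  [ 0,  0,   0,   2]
x^4 - 8*x^3 + 24*x^2 - 32*x + 16

Expanding det(x·I − A) (e.g. by cofactor expansion or by noting that A is similar to its Jordan form J, which has the same characteristic polynomial as A) gives
  χ_A(x) = x^4 - 8*x^3 + 24*x^2 - 32*x + 16
which factors as (x - 2)^4. The eigenvalues (with algebraic multiplicities) are λ = 2 with multiplicity 4.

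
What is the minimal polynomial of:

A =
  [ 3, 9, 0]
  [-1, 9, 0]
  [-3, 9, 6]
x^2 - 12*x + 36

The characteristic polynomial is χ_A(x) = (x - 6)^3, so the eigenvalues are known. The minimal polynomial is
  m_A(x) = Π_λ (x − λ)^{k_λ}
where k_λ is the size of the *largest* Jordan block for λ (equivalently, the smallest k with (A − λI)^k v = 0 for every generalised eigenvector v of λ).

  λ = 6: largest Jordan block has size 2, contributing (x − 6)^2

So m_A(x) = (x - 6)^2 = x^2 - 12*x + 36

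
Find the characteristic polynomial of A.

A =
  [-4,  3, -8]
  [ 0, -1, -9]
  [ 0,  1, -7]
x^3 + 12*x^2 + 48*x + 64

Expanding det(x·I − A) (e.g. by cofactor expansion or by noting that A is similar to its Jordan form J, which has the same characteristic polynomial as A) gives
  χ_A(x) = x^3 + 12*x^2 + 48*x + 64
which factors as (x + 4)^3. The eigenvalues (with algebraic multiplicities) are λ = -4 with multiplicity 3.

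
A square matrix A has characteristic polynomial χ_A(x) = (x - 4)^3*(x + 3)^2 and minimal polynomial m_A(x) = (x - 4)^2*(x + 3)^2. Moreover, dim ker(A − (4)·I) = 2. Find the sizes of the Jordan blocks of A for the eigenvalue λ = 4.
Block sizes for λ = 4: [2, 1]

Step 1 — from the characteristic polynomial, algebraic multiplicity of λ = 4 is 3. From dim ker(A − (4)·I) = 2, there are exactly 2 Jordan blocks for λ = 4.
Step 2 — from the minimal polynomial, the factor (x − 4)^2 tells us the largest block for λ = 4 has size 2.
Step 3 — with total size 3, 2 blocks, and largest block 2, the block sizes (in nonincreasing order) are [2, 1].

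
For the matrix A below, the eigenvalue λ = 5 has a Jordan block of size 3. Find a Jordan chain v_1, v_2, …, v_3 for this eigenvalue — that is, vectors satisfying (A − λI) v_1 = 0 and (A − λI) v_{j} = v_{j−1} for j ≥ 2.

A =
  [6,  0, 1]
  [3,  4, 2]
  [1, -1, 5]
A Jordan chain for λ = 5 of length 3:
v_1 = (2, 2, -2)ᵀ
v_2 = (1, 3, 1)ᵀ
v_3 = (1, 0, 0)ᵀ

Let N = A − (5)·I. We want v_3 with N^3 v_3 = 0 but N^2 v_3 ≠ 0; then v_{j-1} := N · v_j for j = 3, …, 2.

Pick v_3 = (1, 0, 0)ᵀ.
Then v_2 = N · v_3 = (1, 3, 1)ᵀ.
Then v_1 = N · v_2 = (2, 2, -2)ᵀ.

Sanity check: (A − (5)·I) v_1 = (0, 0, 0)ᵀ = 0. ✓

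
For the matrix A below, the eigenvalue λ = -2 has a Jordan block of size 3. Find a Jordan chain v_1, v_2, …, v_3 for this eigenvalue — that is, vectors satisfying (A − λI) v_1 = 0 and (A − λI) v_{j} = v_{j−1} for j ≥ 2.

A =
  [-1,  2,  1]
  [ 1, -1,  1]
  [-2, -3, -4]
A Jordan chain for λ = -2 of length 3:
v_1 = (1, 0, -1)ᵀ
v_2 = (1, 1, -2)ᵀ
v_3 = (1, 0, 0)ᵀ

Let N = A − (-2)·I. We want v_3 with N^3 v_3 = 0 but N^2 v_3 ≠ 0; then v_{j-1} := N · v_j for j = 3, …, 2.

Pick v_3 = (1, 0, 0)ᵀ.
Then v_2 = N · v_3 = (1, 1, -2)ᵀ.
Then v_1 = N · v_2 = (1, 0, -1)ᵀ.

Sanity check: (A − (-2)·I) v_1 = (0, 0, 0)ᵀ = 0. ✓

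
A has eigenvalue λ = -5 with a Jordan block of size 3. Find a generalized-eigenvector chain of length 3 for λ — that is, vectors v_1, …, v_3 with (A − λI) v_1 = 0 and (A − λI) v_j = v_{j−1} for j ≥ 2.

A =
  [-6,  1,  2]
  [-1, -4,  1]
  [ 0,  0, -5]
A Jordan chain for λ = -5 of length 3:
v_1 = (-1, -1, 0)ᵀ
v_2 = (2, 1, 0)ᵀ
v_3 = (0, 0, 1)ᵀ

Let N = A − (-5)·I. We want v_3 with N^3 v_3 = 0 but N^2 v_3 ≠ 0; then v_{j-1} := N · v_j for j = 3, …, 2.

Pick v_3 = (0, 0, 1)ᵀ.
Then v_2 = N · v_3 = (2, 1, 0)ᵀ.
Then v_1 = N · v_2 = (-1, -1, 0)ᵀ.

Sanity check: (A − (-5)·I) v_1 = (0, 0, 0)ᵀ = 0. ✓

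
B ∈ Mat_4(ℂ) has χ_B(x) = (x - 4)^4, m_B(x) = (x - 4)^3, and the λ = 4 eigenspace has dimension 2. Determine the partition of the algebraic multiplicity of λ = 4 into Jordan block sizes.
Block sizes for λ = 4: [3, 1]

Step 1 — from the characteristic polynomial, algebraic multiplicity of λ = 4 is 4. From dim ker(B − (4)·I) = 2, there are exactly 2 Jordan blocks for λ = 4.
Step 2 — from the minimal polynomial, the factor (x − 4)^3 tells us the largest block for λ = 4 has size 3.
Step 3 — with total size 4, 2 blocks, and largest block 3, the block sizes (in nonincreasing order) are [3, 1].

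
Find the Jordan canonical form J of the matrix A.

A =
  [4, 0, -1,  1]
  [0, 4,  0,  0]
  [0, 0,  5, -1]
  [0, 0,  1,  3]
J_2(4) ⊕ J_1(4) ⊕ J_1(4)

The characteristic polynomial is
  det(x·I − A) = x^4 - 16*x^3 + 96*x^2 - 256*x + 256 = (x - 4)^4

Eigenvalues and multiplicities (the geometric multiplicity of λ is n − rank(A − λI), which equals the number of Jordan blocks for λ):
  λ = 4: algebraic multiplicity = 4, geometric multiplicity = 3

Determining the block sizes for each eigenvalue:
  λ = 4: 3 blocks summing to 4 forces exactly one block of size 2 and the rest size 1 → block sizes [2, 1, 1]

Assembling the blocks gives a Jordan form
J =
  [4, 1, 0, 0]
  [0, 4, 0, 0]
  [0, 0, 4, 0]
  [0, 0, 0, 4]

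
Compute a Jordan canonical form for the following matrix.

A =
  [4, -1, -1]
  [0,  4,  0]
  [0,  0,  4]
J_2(4) ⊕ J_1(4)

The characteristic polynomial is
  det(x·I − A) = x^3 - 12*x^2 + 48*x - 64 = (x - 4)^3

Eigenvalues and multiplicities (the geometric multiplicity of λ is n − rank(A − λI), which equals the number of Jordan blocks for λ):
  λ = 4: algebraic multiplicity = 3, geometric multiplicity = 2

Determining the block sizes for each eigenvalue:
  λ = 4: 2 blocks summing to 3 forces exactly one block of size 2 and the rest size 1 → block sizes [2, 1]

Assembling the blocks gives a Jordan form
J =
  [4, 1, 0]
  [0, 4, 0]
  [0, 0, 4]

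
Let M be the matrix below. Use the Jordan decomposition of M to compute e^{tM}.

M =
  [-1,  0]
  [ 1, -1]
e^{tM} =
  [exp(-t), 0]
  [t*exp(-t), exp(-t)]

Strategy: write M = P · J · P⁻¹ where J is a Jordan canonical form, so e^{tM} = P · e^{tJ} · P⁻¹, and e^{tJ} can be computed block-by-block.

M has Jordan form
J =
  [-1,  1]
  [ 0, -1]
(up to reordering of blocks).

Per-block formulas:
  For a 2×2 Jordan block J_2(-1): exp(t · J_2(-1)) = e^(-1t)·(I + t·N), where N is the 2×2 nilpotent shift.

After assembling e^{tJ} and conjugating by P, we get:

e^{tM} =
  [exp(-t), 0]
  [t*exp(-t), exp(-t)]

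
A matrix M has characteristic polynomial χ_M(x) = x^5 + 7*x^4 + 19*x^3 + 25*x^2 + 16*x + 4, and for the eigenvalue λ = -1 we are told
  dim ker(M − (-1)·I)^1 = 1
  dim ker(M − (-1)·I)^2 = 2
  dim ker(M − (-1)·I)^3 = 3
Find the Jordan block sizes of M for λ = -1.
Block sizes for λ = -1: [3]

From the dimensions of kernels of powers, the number of Jordan blocks of size at least j is d_j − d_{j−1} where d_j = dim ker(N^j) (with d_0 = 0). Computing the differences gives [1, 1, 1].
The number of blocks of size exactly k is (#blocks of size ≥ k) − (#blocks of size ≥ k + 1), so the partition is: 1 block(s) of size 3.
In nonincreasing order the block sizes are [3].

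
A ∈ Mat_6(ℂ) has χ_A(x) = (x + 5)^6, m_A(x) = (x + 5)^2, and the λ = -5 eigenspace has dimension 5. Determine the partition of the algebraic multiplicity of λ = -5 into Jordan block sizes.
Block sizes for λ = -5: [2, 1, 1, 1, 1]

Step 1 — from the characteristic polynomial, algebraic multiplicity of λ = -5 is 6. From dim ker(A − (-5)·I) = 5, there are exactly 5 Jordan blocks for λ = -5.
Step 2 — from the minimal polynomial, the factor (x + 5)^2 tells us the largest block for λ = -5 has size 2.
Step 3 — with total size 6, 5 blocks, and largest block 2, the block sizes (in nonincreasing order) are [2, 1, 1, 1, 1].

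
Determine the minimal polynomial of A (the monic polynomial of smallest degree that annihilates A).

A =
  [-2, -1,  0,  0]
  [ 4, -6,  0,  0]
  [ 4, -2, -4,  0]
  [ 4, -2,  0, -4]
x^2 + 8*x + 16

The characteristic polynomial is χ_A(x) = (x + 4)^4, so the eigenvalues are known. The minimal polynomial is
  m_A(x) = Π_λ (x − λ)^{k_λ}
where k_λ is the size of the *largest* Jordan block for λ (equivalently, the smallest k with (A − λI)^k v = 0 for every generalised eigenvector v of λ).

  λ = -4: largest Jordan block has size 2, contributing (x + 4)^2

So m_A(x) = (x + 4)^2 = x^2 + 8*x + 16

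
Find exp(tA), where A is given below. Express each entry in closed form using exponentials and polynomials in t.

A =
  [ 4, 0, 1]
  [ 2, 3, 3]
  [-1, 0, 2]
e^{tA} =
  [t*exp(3*t) + exp(3*t), 0, t*exp(3*t)]
  [-t^2*exp(3*t)/2 + 2*t*exp(3*t), exp(3*t), -t^2*exp(3*t)/2 + 3*t*exp(3*t)]
  [-t*exp(3*t), 0, -t*exp(3*t) + exp(3*t)]

Strategy: write A = P · J · P⁻¹ where J is a Jordan canonical form, so e^{tA} = P · e^{tJ} · P⁻¹, and e^{tJ} can be computed block-by-block.

A has Jordan form
J =
  [3, 1, 0]
  [0, 3, 1]
  [0, 0, 3]
(up to reordering of blocks).

Per-block formulas:
  For a 3×3 Jordan block J_3(3): exp(t · J_3(3)) = e^(3t)·(I + t·N + (t^2/2)·N^2), where N is the 3×3 nilpotent shift.

After assembling e^{tJ} and conjugating by P, we get:

e^{tA} =
  [t*exp(3*t) + exp(3*t), 0, t*exp(3*t)]
  [-t^2*exp(3*t)/2 + 2*t*exp(3*t), exp(3*t), -t^2*exp(3*t)/2 + 3*t*exp(3*t)]
  [-t*exp(3*t), 0, -t*exp(3*t) + exp(3*t)]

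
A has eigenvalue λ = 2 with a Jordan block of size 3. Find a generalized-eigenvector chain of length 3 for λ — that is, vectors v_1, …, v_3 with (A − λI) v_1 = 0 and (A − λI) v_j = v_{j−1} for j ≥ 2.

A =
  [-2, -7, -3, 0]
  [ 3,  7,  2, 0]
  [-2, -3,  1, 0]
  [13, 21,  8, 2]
A Jordan chain for λ = 2 of length 3:
v_1 = (1, -1, 1, -5)ᵀ
v_2 = (-4, 3, -2, 13)ᵀ
v_3 = (1, 0, 0, 0)ᵀ

Let N = A − (2)·I. We want v_3 with N^3 v_3 = 0 but N^2 v_3 ≠ 0; then v_{j-1} := N · v_j for j = 3, …, 2.

Pick v_3 = (1, 0, 0, 0)ᵀ.
Then v_2 = N · v_3 = (-4, 3, -2, 13)ᵀ.
Then v_1 = N · v_2 = (1, -1, 1, -5)ᵀ.

Sanity check: (A − (2)·I) v_1 = (0, 0, 0, 0)ᵀ = 0. ✓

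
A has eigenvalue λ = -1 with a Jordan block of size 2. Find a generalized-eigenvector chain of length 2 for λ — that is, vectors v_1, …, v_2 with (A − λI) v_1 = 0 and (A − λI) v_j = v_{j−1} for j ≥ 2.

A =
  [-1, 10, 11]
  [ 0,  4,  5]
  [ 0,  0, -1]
A Jordan chain for λ = -1 of length 2:
v_1 = (-1, 0, 0)ᵀ
v_2 = (0, 1, -1)ᵀ

Let N = A − (-1)·I. We want v_2 with N^2 v_2 = 0 but N^1 v_2 ≠ 0; then v_{j-1} := N · v_j for j = 2, …, 2.

Pick v_2 = (0, 1, -1)ᵀ.
Then v_1 = N · v_2 = (-1, 0, 0)ᵀ.

Sanity check: (A − (-1)·I) v_1 = (0, 0, 0)ᵀ = 0. ✓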